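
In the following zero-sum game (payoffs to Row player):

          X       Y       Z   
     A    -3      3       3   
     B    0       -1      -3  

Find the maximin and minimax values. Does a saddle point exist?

Maximin = -3, Minimax = 0, Saddle: False

Work:
Row minimums: [-3, -3] → maximin = -3
Column maximums: [0, 3, 3] → minimax = 0
No saddle point (maximin ≠ minimax). Mixed strategy needed.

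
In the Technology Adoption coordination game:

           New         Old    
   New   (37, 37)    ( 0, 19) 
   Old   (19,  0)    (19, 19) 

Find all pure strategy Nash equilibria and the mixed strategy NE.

Pure NE: (New, New) and (Old, Old); Mixed NE: p = 0.5135, q = 0.5135

Work:
Check pure NE:
(New, New): (37, 37) - no unilateral deviation beneficial
(Old, Old): (19, 19) - no unilateral deviation beneficial
Mixed NE: P1 plays New with p = 0.5135, P2 plays New with q = 0.5135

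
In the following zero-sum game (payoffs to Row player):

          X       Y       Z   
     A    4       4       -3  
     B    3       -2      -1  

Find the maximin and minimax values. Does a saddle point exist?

Maximin = -2, Minimax = -1, Saddle: False

Work:
Row minimums: [-3, -2] → maximin = -2
Column maximums: [4, 4, -1] → minimax = -1
No saddle point (maximin ≠ minimax). Mixed strategy needed.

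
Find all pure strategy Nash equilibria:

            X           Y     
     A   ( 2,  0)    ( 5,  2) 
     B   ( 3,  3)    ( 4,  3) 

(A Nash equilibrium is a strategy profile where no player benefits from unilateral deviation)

Nash equilibrium: (A, Y), (B, X)

Work:
Best responses:
  P1 vs X: payoffs [2, 3] → best response B (payoff 3)
  P1 vs Y: payoffs [5, 4] → best response A (payoff 5)
  P2 vs A: payoffs [0, 2] → best response Y (payoff 2)
  P2 vs B: payoffs [3, 3] → best response X/Y (payoff 3)
Mutual best responses: (A,Y), (B,X) → Nash equilibria.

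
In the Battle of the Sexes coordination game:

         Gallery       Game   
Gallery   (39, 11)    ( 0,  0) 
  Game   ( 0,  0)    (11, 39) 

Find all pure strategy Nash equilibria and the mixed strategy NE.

Pure NE: (Gallery, Gallery) and (Game, Game); Mixed NE: p = 0.78, q = 0.22

Work:
Check pure NE:
(Gallery, Gallery): (39, 11) - no unilateral deviation beneficial
(Game, Game): (11, 39) - no unilateral deviation beneficial
Mixed NE: P1 plays Gallery with p = 0.78, P2 plays Gallery with q = 0.22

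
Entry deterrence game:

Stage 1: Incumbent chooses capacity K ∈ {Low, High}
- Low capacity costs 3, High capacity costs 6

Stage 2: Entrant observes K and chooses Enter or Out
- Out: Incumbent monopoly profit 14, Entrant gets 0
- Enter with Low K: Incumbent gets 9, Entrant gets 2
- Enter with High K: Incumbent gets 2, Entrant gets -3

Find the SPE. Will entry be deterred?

SPE: (High, Enter|Low, Out|High); Entry deterred. Incumbent net profit = 8

Work:
After Low K: Entrant enters (2 > 0)
After High K: Entrant stays out (-3 < 0)
Incumbent: Low → 9−3=6, High → 14−6=8
Incumbent chooses High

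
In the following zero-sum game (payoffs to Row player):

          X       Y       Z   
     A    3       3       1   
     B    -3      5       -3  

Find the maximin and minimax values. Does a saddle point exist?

Maximin = 1, Minimax = 1, Saddle: True

Work:
Row minimums: [1, -3] → maximin = 1
Column maximums: [3, 5, 1] → minimax = 1
Saddle point exists! Game value = 1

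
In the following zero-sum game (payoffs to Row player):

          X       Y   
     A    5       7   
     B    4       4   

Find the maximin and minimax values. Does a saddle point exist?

Maximin = 5, Minimax = 5, Saddle: True

Work:
Row minimums: [5, 4] → maximin = 5
Column maximums: [5, 7] → minimax = 5
Saddle point exists! Game value = 5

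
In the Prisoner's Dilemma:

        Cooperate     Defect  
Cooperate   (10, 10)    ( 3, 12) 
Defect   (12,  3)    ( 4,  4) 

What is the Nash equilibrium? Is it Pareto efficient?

(Defect, Defect) is NE; not Pareto efficient

Work:
Defect dominates Cooperate for both players:
If P2 cooperates: Defect (12) > Cooperate (10)
If P2 defects: Defect (4) > Cooperate (3)
NE: (Defect, Defect) with payoff (4, 4)
But (Cooperate, Cooperate) = (10, 10) Pareto dominates (4, 4)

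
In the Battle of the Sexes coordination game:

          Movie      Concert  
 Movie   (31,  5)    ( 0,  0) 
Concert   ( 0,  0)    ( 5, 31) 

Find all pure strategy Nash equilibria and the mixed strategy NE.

Pure NE: (Movie, Movie) and (Concert, Concert); Mixed NE: p = 0.8611, q = 0.1389

Work:
Check pure NE:
(Movie, Movie): (31, 5) - no unilateral deviation beneficial
(Concert, Concert): (5, 31) - no unilateral deviation beneficial
Mixed NE: P1 plays Movie with p = 0.8611, P2 plays Movie with q = 0.1389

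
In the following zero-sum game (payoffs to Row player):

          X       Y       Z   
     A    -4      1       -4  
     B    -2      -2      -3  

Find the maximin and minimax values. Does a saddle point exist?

Maximin = -3, Minimax = -3, Saddle: True

Work:
Row minimums: [-4, -3] → maximin = -3
Column maximums: [-2, 1, -3] → minimax = -3
Saddle point exists! Game value = -3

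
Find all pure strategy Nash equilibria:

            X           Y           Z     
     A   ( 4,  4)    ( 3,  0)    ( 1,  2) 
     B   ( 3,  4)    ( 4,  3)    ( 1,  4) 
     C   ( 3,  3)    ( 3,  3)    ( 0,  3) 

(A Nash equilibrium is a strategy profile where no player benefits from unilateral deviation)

Nash equilibrium: (A, X), (B, Z)

Work:
Best responses:
  P1 vs X: payoffs [4, 3, 3] → best response A (payoff 4)
  P1 vs Y: payoffs [3, 4, 3] → best response B (payoff 4)
  P1 vs Z: payoffs [1, 1, 0] → best response A/B (payoff 1)
  P2 vs A: payoffs [4, 0, 2] → best response X (payoff 4)
  P2 vs B: payoffs [4, 3, 4] → best response X/Z (payoff 4)
  P2 vs C: payoffs [3, 3, 3] → best response X/Y/Z (payoff 3)
Mutual best responses: (A,X), (B,Z) → Nash equilibria.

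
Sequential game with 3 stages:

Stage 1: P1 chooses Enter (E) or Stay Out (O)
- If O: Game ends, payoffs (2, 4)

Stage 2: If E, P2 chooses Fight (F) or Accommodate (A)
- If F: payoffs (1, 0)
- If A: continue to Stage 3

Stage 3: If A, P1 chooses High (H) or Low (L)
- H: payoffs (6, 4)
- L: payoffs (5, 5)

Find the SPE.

SPE: (E, A, H); Outcome (6, 4)

Work:
Stage 3: P1 chooses H (6 vs 5)
Stage 2: P2: F->0, A->4 (anticipating H). Choose A
Stage 1: P1: O->2, E->6 (anticipating A, H). Choose E
SPE path: E -> A -> H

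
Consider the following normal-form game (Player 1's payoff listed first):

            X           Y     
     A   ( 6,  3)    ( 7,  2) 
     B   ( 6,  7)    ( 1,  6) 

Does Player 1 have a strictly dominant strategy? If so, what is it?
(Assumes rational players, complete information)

No strictly dominant strategy exists for Player 1

Work:
A strategy strictly dominates another if it gives a strictly higher payoff against every opponent action. Compare each pair of P1's strategies column-by-column:
  A vs B: [6 vs 6, 7 vs 1] → A does not strictly dominate B (column X: 6 ≤ 6)
  B vs A: [6 vs 6, 1 vs 7] → B does not strictly dominate A (column X: 6 ≤ 6)
No single strategy strictly dominates all others → no strictly dominant strategy.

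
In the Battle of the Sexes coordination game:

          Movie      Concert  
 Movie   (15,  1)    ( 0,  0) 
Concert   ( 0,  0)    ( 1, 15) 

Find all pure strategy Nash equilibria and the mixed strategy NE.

Pure NE: (Movie, Movie) and (Concert, Concert); Mixed NE: p = 0.9375, q = 0.0625

Work:
Check pure NE:
(Movie, Movie): (15, 1) - no unilateral deviation beneficial
(Concert, Concert): (1, 15) - no unilateral deviation beneficial
Mixed NE: P1 plays Movie with p = 0.9375, P2 plays Movie with q = 0.0625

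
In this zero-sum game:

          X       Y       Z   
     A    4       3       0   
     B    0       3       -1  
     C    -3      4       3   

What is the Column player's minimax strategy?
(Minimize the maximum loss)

Column should play Z, value = 3

Work:
Column player minimizes Row's maximum payoff:
Column X: max payoff to Row = 4
Column Y: max payoff to Row = 4
Column Z: max payoff to Row = 3
Minimum is 3, achieved by column Z.
Minimax strategy: Z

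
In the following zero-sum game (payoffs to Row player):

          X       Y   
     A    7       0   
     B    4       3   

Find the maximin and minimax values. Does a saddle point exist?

Maximin = 3, Minimax = 3, Saddle: True

Work:
Row minimums: [0, 3] → maximin = 3
Column maximums: [7, 3] → minimax = 3
Saddle point exists! Game value = 3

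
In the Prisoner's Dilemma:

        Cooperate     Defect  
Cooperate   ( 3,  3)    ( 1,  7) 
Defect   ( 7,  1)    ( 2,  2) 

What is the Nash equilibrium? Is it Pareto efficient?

(Defect, Defect) is NE; not Pareto efficient

Work:
Defect dominates Cooperate for both players:
If P2 cooperates: Defect (7) > Cooperate (3)
If P2 defects: Defect (2) > Cooperate (1)
NE: (Defect, Defect) with payoff (2, 2)
But (Cooperate, Cooperate) = (3, 3) Pareto dominates (2, 2)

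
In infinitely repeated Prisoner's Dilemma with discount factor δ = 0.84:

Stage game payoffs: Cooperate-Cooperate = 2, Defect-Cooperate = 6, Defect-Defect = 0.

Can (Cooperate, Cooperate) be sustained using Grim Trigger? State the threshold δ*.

δ* = 0.6667; since δ = 0.84 ≥ 0.6667, cooperation can be sustained

Work:
For Grim Trigger:
Cooperate forever: 2/(1-δ)
Defect then punished: 6 + 0·δ/(1-δ)
Need: 2/(1-δ) ≥ 6 + 0·δ/(1-δ)
Solving: δ ≥ (T-R)/(T-P) = (6-2)/(6-0) = 0.6667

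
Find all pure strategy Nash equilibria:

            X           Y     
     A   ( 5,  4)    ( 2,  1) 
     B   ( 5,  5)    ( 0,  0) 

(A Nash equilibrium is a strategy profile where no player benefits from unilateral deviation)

Nash equilibrium: (A, X), (B, X)

Work:
Best responses:
  P1 vs X: payoffs [5, 5] → best response A/B (payoff 5)
  P1 vs Y: payoffs [2, 0] → best response A (payoff 2)
  P2 vs A: payoffs [4, 1] → best response X (payoff 4)
  P2 vs B: payoffs [5, 0] → best response X (payoff 5)
Mutual best responses: (A,X), (B,X) → Nash equilibria.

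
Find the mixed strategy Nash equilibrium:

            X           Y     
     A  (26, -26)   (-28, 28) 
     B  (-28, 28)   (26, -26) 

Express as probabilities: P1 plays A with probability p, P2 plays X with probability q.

p = 0.5, q = 0.5

Work:
Find probabilities that make opponent indifferent:
P2 chooses q to make P1 indifferent between A and B
P1 chooses p to make P2 indifferent between X and Y
Mixed NE: P1 plays (A: 0.5, B: 0.5), P2 plays (X: 0.5, Y: 0.5)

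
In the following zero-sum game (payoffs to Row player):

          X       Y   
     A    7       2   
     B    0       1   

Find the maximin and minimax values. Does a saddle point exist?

Maximin = 2, Minimax = 2, Saddle: True

Work:
Row minimums: [2, 0] → maximin = 2
Column maximums: [7, 2] → minimax = 2
Saddle point exists! Game value = 2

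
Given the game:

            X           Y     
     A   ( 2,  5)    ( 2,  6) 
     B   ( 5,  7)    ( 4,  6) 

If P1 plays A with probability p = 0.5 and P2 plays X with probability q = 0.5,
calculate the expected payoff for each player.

E[P1] = 3.25, E[P2] = 6.0

Work:
E[P1] = p·q·π₁(A,X) + p·(1-q)·π₁(A,Y) + (1-p)·q·π₁(B,X) + (1-p)·(1-q)·π₁(B,Y)
= 0.5·0.5·2 + 0.5·0.5·2 + 0.5·0.5·5 + 0.5·0.5·4
= 3.25

E[P2] = 6.0 (similar calculation)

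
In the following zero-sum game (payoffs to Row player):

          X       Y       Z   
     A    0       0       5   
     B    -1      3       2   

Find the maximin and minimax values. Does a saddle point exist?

Maximin = 0, Minimax = 0, Saddle: True

Work:
Row minimums: [0, -1] → maximin = 0
Column maximums: [0, 3, 5] → minimax = 0
Saddle point exists! Game value = 0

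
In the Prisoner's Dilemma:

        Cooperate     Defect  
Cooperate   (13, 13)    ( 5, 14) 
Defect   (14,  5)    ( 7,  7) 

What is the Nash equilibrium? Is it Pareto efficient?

(Defect, Defect) is NE; not Pareto efficient

Work:
Defect dominates Cooperate for both players:
If P2 cooperates: Defect (14) > Cooperate (13)
If P2 defects: Defect (7) > Cooperate (5)
NE: (Defect, Defect) with payoff (7, 7)
But (Cooperate, Cooperate) = (13, 13) Pareto dominates (7, 7)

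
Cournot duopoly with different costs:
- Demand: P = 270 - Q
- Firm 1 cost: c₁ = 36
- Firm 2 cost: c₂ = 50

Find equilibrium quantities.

q₁* = 82.67, q₂* = 68.67

Work:
Reaction: q₁ = (270 - 36 - q₂)/2
Reaction: q₂ = (270 - 50 - q₁)/2
Solve simultaneously:
q₁* = (270 - 2×36 + 50)/3 = 82.67
q₂* = (270 - 2×50 + 36)/3 = 68.67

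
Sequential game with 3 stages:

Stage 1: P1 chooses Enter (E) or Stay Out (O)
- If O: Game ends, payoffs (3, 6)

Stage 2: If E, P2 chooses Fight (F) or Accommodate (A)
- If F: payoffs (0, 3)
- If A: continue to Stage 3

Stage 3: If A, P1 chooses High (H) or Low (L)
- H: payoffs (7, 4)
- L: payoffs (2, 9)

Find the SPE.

SPE: (E, A, H); Outcome (7, 4)

Work:
Stage 3: P1 chooses H (7 vs 2)
Stage 2: P2: F->3, A->4 (anticipating H). Choose A
Stage 1: P1: O->3, E->7 (anticipating A, H). Choose E
SPE path: E -> A -> H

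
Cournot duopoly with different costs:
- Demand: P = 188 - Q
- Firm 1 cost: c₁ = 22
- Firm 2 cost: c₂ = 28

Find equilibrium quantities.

q₁* = 57.33, q₂* = 51.33

Work:
Reaction: q₁ = (188 - 22 - q₂)/2
Reaction: q₂ = (188 - 28 - q₁)/2
Solve simultaneously:
q₁* = (188 - 2×22 + 28)/3 = 57.33
q₂* = (188 - 2×28 + 22)/3 = 51.33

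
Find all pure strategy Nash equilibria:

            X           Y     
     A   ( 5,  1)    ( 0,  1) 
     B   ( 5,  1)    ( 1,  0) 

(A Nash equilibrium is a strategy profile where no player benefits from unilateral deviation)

Nash equilibrium: (A, X), (B, X)

Work:
Best responses:
  P1 vs X: payoffs [5, 5] → best response A/B (payoff 5)
  P1 vs Y: payoffs [0, 1] → best response B (payoff 1)
  P2 vs A: payoffs [1, 1] → best response X/Y (payoff 1)
  P2 vs B: payoffs [1, 0] → best response X (payoff 1)
Mutual best responses: (A,X), (B,X) → Nash equilibria.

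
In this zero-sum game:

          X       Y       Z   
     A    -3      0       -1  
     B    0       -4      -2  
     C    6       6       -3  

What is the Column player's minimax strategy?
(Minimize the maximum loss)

Column should play Z, value = -1

Work:
Column player minimizes Row's maximum payoff:
Column X: max payoff to Row = 6
Column Y: max payoff to Row = 6
Column Z: max payoff to Row = -1
Minimum is -1, achieved by column Z.
Minimax strategy: Z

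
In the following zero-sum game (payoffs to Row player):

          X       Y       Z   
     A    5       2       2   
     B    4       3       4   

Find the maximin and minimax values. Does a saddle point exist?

Maximin = 3, Minimax = 3, Saddle: True

Work:
Row minimums: [2, 3] → maximin = 3
Column maximums: [5, 3, 4] → minimax = 3
Saddle point exists! Game value = 3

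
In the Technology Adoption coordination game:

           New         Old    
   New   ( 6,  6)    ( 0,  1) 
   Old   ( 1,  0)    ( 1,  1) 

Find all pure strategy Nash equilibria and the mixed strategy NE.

Pure NE: (New, New) and (Old, Old); Mixed NE: p = 0.1667, q = 0.1667

Work:
Check pure NE:
(New, New): (6, 6) - no unilateral deviation beneficial
(Old, Old): (1, 1) - no unilateral deviation beneficial
Mixed NE: P1 plays New with p = 0.1667, P2 plays New with q = 0.1667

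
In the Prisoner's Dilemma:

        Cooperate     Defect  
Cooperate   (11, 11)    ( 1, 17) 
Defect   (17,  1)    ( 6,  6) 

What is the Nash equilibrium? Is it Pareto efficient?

(Defect, Defect) is NE; not Pareto efficient

Work:
Defect dominates Cooperate for both players:
If P2 cooperates: Defect (17) > Cooperate (11)
If P2 defects: Defect (6) > Cooperate (1)
NE: (Defect, Defect) with payoff (6, 6)
But (Cooperate, Cooperate) = (11, 11) Pareto dominates (6, 6)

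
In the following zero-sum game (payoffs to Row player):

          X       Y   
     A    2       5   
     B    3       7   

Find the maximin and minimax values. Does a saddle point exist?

Maximin = 3, Minimax = 3, Saddle: True

Work:
Row minimums: [2, 3] → maximin = 3
Column maximums: [3, 7] → minimax = 3
Saddle point exists! Game value = 3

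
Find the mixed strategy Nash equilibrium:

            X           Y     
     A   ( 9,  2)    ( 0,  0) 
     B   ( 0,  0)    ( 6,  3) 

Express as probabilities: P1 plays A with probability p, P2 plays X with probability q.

p = 0.6, q = 0.4

Work:
Find probabilities that make opponent indifferent:
P2 chooses q to make P1 indifferent between A and B
P1 chooses p to make P2 indifferent between X and Y
Mixed NE: P1 plays (A: 0.6, B: 0.4), P2 plays (X: 0.4, Y: 0.6)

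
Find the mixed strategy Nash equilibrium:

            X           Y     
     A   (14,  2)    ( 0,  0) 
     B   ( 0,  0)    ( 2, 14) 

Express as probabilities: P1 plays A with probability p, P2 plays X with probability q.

p = 0.875, q = 0.125

Work:
Find probabilities that make opponent indifferent:
P2 chooses q to make P1 indifferent between A and B
P1 chooses p to make P2 indifferent between X and Y
Mixed NE: P1 plays (A: 0.875, B: 0.125), P2 plays (X: 0.125, Y: 0.875)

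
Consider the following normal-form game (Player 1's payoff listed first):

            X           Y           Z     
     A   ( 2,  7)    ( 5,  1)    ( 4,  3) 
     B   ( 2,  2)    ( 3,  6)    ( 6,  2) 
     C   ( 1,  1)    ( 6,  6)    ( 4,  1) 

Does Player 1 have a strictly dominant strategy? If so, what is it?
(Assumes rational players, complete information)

No strictly dominant strategy exists for Player 1

Work:
A strategy strictly dominates another if it gives a strictly higher payoff against every opponent action. Compare each pair of P1's strategies column-by-column:
  A vs B: [2 vs 2, 5 vs 3, 4 vs 6] → A does not strictly dominate B (column X: 2 ≤ 2)
  A vs C: [2 vs 1, 5 vs 6, 4 vs 4] → A does not strictly dominate C (column Y: 5 ≤ 6)
  B vs A: [2 vs 2, 3 vs 5, 6 vs 4] → B does not strictly dominate A (column X: 2 ≤ 2)
  B vs C: [2 vs 1, 3 vs 6, 6 vs 4] → B does not strictly dominate C (column Y: 3 ≤ 6)
  C vs A: [1 vs 2, 6 vs 5, 4 vs 4] → C does not strictly dominate A (column X: 1 ≤ 2)
  C vs B: [1 vs 2, 6 vs 3, 4 vs 6] → C does not strictly dominate B (column X: 1 ≤ 2)
No single strategy strictly dominates all others → no strictly dominant strategy.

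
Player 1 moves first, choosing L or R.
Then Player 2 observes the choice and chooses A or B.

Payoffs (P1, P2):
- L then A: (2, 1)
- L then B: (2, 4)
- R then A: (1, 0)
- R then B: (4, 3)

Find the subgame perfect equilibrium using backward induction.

P1 plays R, P2 plays B after L and B after R; Payoff (4, 3)

Work:
Backward induction:
After L: P2 chooses B → P1 gets 2
After R: P2 chooses B → P1 gets 4
P1 chooses R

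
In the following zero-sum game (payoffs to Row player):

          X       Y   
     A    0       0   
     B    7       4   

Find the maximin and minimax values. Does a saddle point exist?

Maximin = 4, Minimax = 4, Saddle: True

Work:
Row minimums: [0, 4] → maximin = 4
Column maximums: [7, 4] → minimax = 4
Saddle point exists! Game value = 4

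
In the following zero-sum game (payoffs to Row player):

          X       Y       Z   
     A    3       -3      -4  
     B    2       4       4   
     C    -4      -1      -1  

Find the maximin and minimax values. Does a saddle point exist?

Maximin = 2, Minimax = 3, Saddle: False

Work:
Row minimums: [-4, 2, -4] → maximin = 2
Column maximums: [3, 4, 4] → minimax = 3
No saddle point (maximin ≠ minimax). Mixed strategy needed.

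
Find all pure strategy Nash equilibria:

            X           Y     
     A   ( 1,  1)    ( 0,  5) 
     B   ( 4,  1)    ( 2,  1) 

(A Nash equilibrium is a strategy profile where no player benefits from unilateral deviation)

Nash equilibrium: (B, X), (B, Y)

Work:
Best responses:
  P1 vs X: payoffs [1, 4] → best response B (payoff 4)
  P1 vs Y: payoffs [0, 2] → best response B (payoff 2)
  P2 vs A: payoffs [1, 5] → best response Y (payoff 5)
  P2 vs B: payoffs [1, 1] → best response X/Y (payoff 1)
Mutual best responses: (B,X), (B,Y) → Nash equilibria.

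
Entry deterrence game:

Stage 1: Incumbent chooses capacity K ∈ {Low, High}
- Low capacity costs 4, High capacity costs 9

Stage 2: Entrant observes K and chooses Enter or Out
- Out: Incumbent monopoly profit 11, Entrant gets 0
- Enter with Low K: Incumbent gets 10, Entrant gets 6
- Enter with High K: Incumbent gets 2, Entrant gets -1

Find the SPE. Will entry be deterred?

SPE: (Low, Enter|Low, Out|High); Entry not deterred. Incumbent net profit = 6, Entrant gets 6

Work:
After Low K: Entrant enters (6 > 0)
After High K: Entrant stays out (-1 < 0)
Incumbent: Low → 10−4=6, High → 11−9=2
Incumbent chooses Low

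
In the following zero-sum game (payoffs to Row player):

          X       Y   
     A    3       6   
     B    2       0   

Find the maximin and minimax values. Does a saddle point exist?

Maximin = 3, Minimax = 3, Saddle: True

Work:
Row minimums: [3, 0] → maximin = 3
Column maximums: [3, 6] → minimax = 3
Saddle point exists! Game value = 3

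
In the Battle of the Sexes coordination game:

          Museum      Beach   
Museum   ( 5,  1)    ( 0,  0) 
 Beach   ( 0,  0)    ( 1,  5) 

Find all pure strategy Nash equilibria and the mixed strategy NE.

Pure NE: (Museum, Museum) and (Beach, Beach); Mixed NE: p = 0.8333, q = 0.1667

Work:
Check pure NE:
(Museum, Museum): (5, 1) - no unilateral deviation beneficial
(Beach, Beach): (1, 5) - no unilateral deviation beneficial
Mixed NE: P1 plays Museum with p = 0.8333, P2 plays Museum with q = 0.1667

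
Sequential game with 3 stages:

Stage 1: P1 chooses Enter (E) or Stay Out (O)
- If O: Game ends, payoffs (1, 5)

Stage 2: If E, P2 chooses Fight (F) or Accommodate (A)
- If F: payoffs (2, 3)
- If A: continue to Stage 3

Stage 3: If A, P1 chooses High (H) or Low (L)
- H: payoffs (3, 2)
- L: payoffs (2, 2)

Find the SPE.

SPE: (E, F, H); Outcome (2, 3)

Work:
Stage 3: P1 chooses H (3 vs 2)
Stage 2: P2: F->3, A->2 (anticipating H). Choose F
Stage 1: P1: O->1, E->2 (anticipating F, H). Choose E
SPE path: E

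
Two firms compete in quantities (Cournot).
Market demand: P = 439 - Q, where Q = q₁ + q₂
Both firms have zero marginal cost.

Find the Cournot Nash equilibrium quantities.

q₁* = q₂* = 146.33; P* = 146.33

Work:
Profit: π_i = P·q_i = (a - q_i - q_j)·q_i
FOC: ∂π_i/∂q_i = a - 2q_i - q_j = 0
Reaction function: q_i = (439 - q_j)/2
Symmetry: q* = 439/3 = 146.33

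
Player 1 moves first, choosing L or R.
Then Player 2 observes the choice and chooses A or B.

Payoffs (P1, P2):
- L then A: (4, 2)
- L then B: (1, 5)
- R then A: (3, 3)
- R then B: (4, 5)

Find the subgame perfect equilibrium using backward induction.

P1 plays R, P2 plays B after L and B after R; Payoff (4, 5)

Work:
Backward induction:
After L: P2 chooses B → P1 gets 1
After R: P2 chooses B → P1 gets 4
P1 chooses R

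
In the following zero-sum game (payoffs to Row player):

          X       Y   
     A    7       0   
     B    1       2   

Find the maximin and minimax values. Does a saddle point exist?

Maximin = 1, Minimax = 2, Saddle: False

Work:
Row minimums: [0, 1] → maximin = 1
Column maximums: [7, 2] → minimax = 2
No saddle point (maximin ≠ minimax). Mixed strategy needed.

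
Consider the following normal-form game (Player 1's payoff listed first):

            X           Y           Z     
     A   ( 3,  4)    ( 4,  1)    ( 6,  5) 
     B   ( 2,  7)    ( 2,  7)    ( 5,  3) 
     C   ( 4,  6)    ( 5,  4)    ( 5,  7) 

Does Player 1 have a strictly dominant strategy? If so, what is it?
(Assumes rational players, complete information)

No strictly dominant strategy exists for Player 1

Work:
A strategy strictly dominates another if it gives a strictly higher payoff against every opponent action. Compare each pair of P1's strategies column-by-column:
  A vs B: [3 vs 2, 4 vs 2, 6 vs 5] → A strictly dominates B
  A vs C: [3 vs 4, 4 vs 5, 6 vs 5] → A does not strictly dominate C (column X: 3 ≤ 4)
  B vs A: [2 vs 3, 2 vs 4, 5 vs 6] → B does not strictly dominate A (column X: 2 ≤ 3)
  B vs C: [2 vs 4, 2 vs 5, 5 vs 5] → B does not strictly dominate C (column X: 2 ≤ 4)
  C vs A: [4 vs 3, 5 vs 4, 5 vs 6] → C does not strictly dominate A (column Z: 5 ≤ 6)
  C vs B: [4 vs 2, 5 vs 2, 5 vs 5] → C does not strictly dominate B (column Z: 5 ≤ 5)
No single strategy strictly dominates all others → no strictly dominant strategy.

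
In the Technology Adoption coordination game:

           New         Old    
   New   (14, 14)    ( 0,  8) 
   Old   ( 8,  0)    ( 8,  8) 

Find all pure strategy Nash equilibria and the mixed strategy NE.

Pure NE: (New, New) and (Old, Old); Mixed NE: p = 0.5714, q = 0.5714

Work:
Check pure NE:
(New, New): (14, 14) - no unilateral deviation beneficial
(Old, Old): (8, 8) - no unilateral deviation beneficial
Mixed NE: P1 plays New with p = 0.5714, P2 plays New with q = 0.5714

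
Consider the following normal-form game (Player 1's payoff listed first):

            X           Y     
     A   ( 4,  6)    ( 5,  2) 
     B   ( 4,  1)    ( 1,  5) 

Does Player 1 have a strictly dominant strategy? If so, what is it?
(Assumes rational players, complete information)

No strictly dominant strategy exists for Player 1

Work:
A strategy strictly dominates another if it gives a strictly higher payoff against every opponent action. Compare each pair of P1's strategies column-by-column:
  A vs B: [4 vs 4, 5 vs 1] → A does not strictly dominate B (column X: 4 ≤ 4)
  B vs A: [4 vs 4, 1 vs 5] → B does not strictly dominate A (column X: 4 ≤ 4)
No single strategy strictly dominates all others → no strictly dominant strategy.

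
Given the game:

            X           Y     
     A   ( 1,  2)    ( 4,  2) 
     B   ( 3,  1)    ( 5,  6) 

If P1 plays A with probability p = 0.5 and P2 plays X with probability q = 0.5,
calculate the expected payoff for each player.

E[P1] = 3.25, E[P2] = 2.75

Work:
E[P1] = p·q·π₁(A,X) + p·(1-q)·π₁(A,Y) + (1-p)·q·π₁(B,X) + (1-p)·(1-q)·π₁(B,Y)
= 0.5·0.5·1 + 0.5·0.5·4 + 0.5·0.5·3 + 0.5·0.5·5
= 3.25

E[P2] = 2.75 (similar calculation)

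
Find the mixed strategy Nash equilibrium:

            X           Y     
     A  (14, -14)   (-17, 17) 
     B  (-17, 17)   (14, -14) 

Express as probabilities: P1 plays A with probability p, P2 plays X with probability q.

p = 0.5, q = 0.5

Work:
Find probabilities that make opponent indifferent:
P2 chooses q to make P1 indifferent between A and B
P1 chooses p to make P2 indifferent between X and Y
Mixed NE: P1 plays (A: 0.5, B: 0.5), P2 plays (X: 0.5, Y: 0.5)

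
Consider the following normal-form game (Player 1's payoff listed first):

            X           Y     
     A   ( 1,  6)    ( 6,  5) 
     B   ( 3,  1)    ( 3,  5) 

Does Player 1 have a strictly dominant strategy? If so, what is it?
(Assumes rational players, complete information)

No strictly dominant strategy exists for Player 1

Work:
A strategy strictly dominates another if it gives a strictly higher payoff against every opponent action. Compare each pair of P1's strategies column-by-column:
  A vs B: [1 vs 3, 6 vs 3] → A does not strictly dominate B (column X: 1 ≤ 3)
  B vs A: [3 vs 1, 3 vs 6] → B does not strictly dominate A (column Y: 3 ≤ 6)
No single strategy strictly dominates all others → no strictly dominant strategy.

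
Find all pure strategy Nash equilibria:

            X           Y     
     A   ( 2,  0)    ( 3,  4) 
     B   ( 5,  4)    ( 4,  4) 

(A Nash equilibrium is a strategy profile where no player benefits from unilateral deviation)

Nash equilibrium: (B, X), (B, Y)

Work:
Best responses:
  P1 vs X: payoffs [2, 5] → best response B (payoff 5)
  P1 vs Y: payoffs [3, 4] → best response B (payoff 4)
  P2 vs A: payoffs [0, 4] → best response Y (payoff 4)
  P2 vs B: payoffs [4, 4] → best response X/Y (payoff 4)
Mutual best responses: (B,X), (B,Y) → Nash equilibria.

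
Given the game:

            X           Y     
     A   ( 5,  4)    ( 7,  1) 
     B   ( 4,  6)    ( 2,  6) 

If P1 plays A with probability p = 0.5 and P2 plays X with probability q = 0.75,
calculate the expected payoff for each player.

E[P1] = 4.5, E[P2] = 4.625

Work:
E[P1] = p·q·π₁(A,X) + p·(1-q)·π₁(A,Y) + (1-p)·q·π₁(B,X) + (1-p)·(1-q)·π₁(B,Y)
= 0.5·0.75·5 + 0.5·0.25·7 + 0.5·0.75·4 + 0.5·0.25·2
= 4.5

E[P2] = 4.625 (similar calculation)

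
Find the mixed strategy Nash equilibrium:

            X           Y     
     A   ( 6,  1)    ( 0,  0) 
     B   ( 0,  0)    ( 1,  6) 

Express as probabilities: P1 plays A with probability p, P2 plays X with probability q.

p = 0.8571, q = 0.1429

Work:
Find probabilities that make opponent indifferent:
P2 chooses q to make P1 indifferent between A and B
P1 chooses p to make P2 indifferent between X and Y
Mixed NE: P1 plays (A: 0.8571, B: 0.1429), P2 plays (X: 0.1429, Y: 0.8571)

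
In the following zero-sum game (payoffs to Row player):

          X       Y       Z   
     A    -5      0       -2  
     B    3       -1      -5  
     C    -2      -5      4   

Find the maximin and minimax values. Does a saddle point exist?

Maximin = -5, Minimax = 0, Saddle: False

Work:
Row minimums: [-5, -5, -5] → maximin = -5
Column maximums: [3, 0, 4] → minimax = 0
No saddle point (maximin ≠ minimax). Mixed strategy needed.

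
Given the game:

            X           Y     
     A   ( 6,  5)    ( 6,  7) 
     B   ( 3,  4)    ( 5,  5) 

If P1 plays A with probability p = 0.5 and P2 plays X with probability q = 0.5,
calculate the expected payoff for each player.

E[P1] = 5.0, E[P2] = 5.25

Work:
E[P1] = p·q·π₁(A,X) + p·(1-q)·π₁(A,Y) + (1-p)·q·π₁(B,X) + (1-p)·(1-q)·π₁(B,Y)
= 0.5·0.5·6 + 0.5·0.5·6 + 0.5·0.5·3 + 0.5·0.5·5
= 5.0

E[P2] = 5.25 (similar calculation)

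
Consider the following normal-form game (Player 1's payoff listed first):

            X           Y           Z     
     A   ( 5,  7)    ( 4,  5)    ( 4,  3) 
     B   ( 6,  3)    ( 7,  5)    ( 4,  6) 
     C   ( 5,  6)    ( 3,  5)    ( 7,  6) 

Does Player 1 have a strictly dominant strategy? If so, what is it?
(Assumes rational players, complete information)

No strictly dominant strategy exists for Player 1

Work:
A strategy strictly dominates another if it gives a strictly higher payoff against every opponent action. Compare each pair of P1's strategies column-by-column:
  A vs B: [5 vs 6, 4 vs 7, 4 vs 4] → A does not strictly dominate B (column X: 5 ≤ 6)
  A vs C: [5 vs 5, 4 vs 3, 4 vs 7] → A does not strictly dominate C (column X: 5 ≤ 5)
  B vs A: [6 vs 5, 7 vs 4, 4 vs 4] → B does not strictly dominate A (column Z: 4 ≤ 4)
  B vs C: [6 vs 5, 7 vs 3, 4 vs 7] → B does not strictly dominate C (column Z: 4 ≤ 7)
  C vs A: [5 vs 5, 3 vs 4, 7 vs 4] → C does not strictly dominate A (column X: 5 ≤ 5)
  C vs B: [5 vs 6, 3 vs 7, 7 vs 4] → C does not strictly dominate B (column X: 5 ≤ 6)
No single strategy strictly dominates all others → no strictly dominant strategy.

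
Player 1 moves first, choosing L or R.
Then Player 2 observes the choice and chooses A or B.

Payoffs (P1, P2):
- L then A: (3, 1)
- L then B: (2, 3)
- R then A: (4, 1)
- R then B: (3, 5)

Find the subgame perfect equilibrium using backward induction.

P1 plays R, P2 plays B after L and B after R; Payoff (3, 5)

Work:
Backward induction:
After L: P2 chooses B → P1 gets 2
After R: P2 chooses B → P1 gets 3
P1 chooses R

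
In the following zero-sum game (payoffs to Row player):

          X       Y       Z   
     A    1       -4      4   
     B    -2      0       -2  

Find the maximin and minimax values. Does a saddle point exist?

Maximin = -2, Minimax = 0, Saddle: False

Work:
Row minimums: [-4, -2] → maximin = -2
Column maximums: [1, 0, 4] → minimax = 0
No saddle point (maximin ≠ minimax). Mixed strategy needed.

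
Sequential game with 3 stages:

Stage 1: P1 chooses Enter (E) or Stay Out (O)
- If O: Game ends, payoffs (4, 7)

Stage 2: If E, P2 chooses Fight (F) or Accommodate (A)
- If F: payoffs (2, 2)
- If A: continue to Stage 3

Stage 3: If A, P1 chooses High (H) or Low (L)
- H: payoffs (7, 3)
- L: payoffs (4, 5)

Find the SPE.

SPE: (E, A, H); Outcome (7, 3)

Work:
Stage 3: P1 chooses H (7 vs 4)
Stage 2: P2: F->2, A->3 (anticipating H). Choose A
Stage 1: P1: O->4, E->7 (anticipating A, H). Choose E
SPE path: E -> A -> H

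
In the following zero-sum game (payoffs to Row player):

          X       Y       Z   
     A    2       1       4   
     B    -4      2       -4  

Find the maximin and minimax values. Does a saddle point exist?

Maximin = 1, Minimax = 2, Saddle: False

Work:
Row minimums: [1, -4] → maximin = 1
Column maximums: [2, 2, 4] → minimax = 2
No saddle point (maximin ≠ minimax). Mixed strategy needed.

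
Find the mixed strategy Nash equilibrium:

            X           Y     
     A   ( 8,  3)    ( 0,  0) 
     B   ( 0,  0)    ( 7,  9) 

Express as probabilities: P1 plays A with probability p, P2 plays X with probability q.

p = 0.75, q = 0.4667

Work:
Find probabilities that make opponent indifferent:
P2 chooses q to make P1 indifferent between A and B
P1 chooses p to make P2 indifferent between X and Y
Mixed NE: P1 plays (A: 0.75, B: 0.25), P2 plays (X: 0.4667, Y: 0.5333)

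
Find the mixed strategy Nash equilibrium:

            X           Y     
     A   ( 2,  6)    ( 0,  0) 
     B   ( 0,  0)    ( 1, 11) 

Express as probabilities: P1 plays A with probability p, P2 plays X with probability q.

p = 0.6471, q = 0.3333

Work:
Find probabilities that make opponent indifferent:
P2 chooses q to make P1 indifferent between A and B
P1 chooses p to make P2 indifferent between X and Y
Mixed NE: P1 plays (A: 0.6471, B: 0.3529), P2 plays (X: 0.3333, Y: 0.6667)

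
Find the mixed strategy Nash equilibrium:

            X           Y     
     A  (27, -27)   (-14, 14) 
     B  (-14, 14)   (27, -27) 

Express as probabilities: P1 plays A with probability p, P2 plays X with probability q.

p = 0.5, q = 0.5

Work:
Find probabilities that make opponent indifferent:
P2 chooses q to make P1 indifferent between A and B
P1 chooses p to make P2 indifferent between X and Y
Mixed NE: P1 plays (A: 0.5, B: 0.5), P2 plays (X: 0.5, Y: 0.5)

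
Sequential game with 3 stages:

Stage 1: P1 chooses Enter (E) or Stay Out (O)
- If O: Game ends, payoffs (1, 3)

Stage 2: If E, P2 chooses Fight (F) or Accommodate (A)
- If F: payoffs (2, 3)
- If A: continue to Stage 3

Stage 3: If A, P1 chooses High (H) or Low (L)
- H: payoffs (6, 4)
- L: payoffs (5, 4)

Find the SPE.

SPE: (E, A, H); Outcome (6, 4)

Work:
Stage 3: P1 chooses H (6 vs 5)
Stage 2: P2: F->3, A->4 (anticipating H). Choose A
Stage 1: P1: O->1, E->6 (anticipating A, H). Choose E
SPE path: E -> A -> H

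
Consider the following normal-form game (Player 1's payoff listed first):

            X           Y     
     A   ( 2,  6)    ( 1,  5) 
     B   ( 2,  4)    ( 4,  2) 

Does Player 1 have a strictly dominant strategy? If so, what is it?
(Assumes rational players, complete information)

No strictly dominant strategy exists for Player 1

Work:
A strategy strictly dominates another if it gives a strictly higher payoff against every opponent action. Compare each pair of P1's strategies column-by-column:
  A vs B: [2 vs 2, 1 vs 4] → A does not strictly dominate B (column X: 2 ≤ 2)
  B vs A: [2 vs 2, 4 vs 1] → B does not strictly dominate A (column X: 2 ≤ 2)
No single strategy strictly dominates all others → no strictly dominant strategy.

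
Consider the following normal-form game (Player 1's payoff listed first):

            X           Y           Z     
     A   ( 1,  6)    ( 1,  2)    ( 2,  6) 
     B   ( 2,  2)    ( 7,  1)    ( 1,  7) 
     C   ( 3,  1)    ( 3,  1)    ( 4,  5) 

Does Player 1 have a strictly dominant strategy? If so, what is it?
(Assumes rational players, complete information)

No strictly dominant strategy exists for Player 1

Work:
A strategy strictly dominates another if it gives a strictly higher payoff against every opponent action. Compare each pair of P1's strategies column-by-column:
  A vs B: [1 vs 2, 1 vs 7, 2 vs 1] → A does not strictly dominate B (column X: 1 ≤ 2)
  A vs C: [1 vs 3, 1 vs 3, 2 vs 4] → A does not strictly dominate C (column X: 1 ≤ 3)
  B vs A: [2 vs 1, 7 vs 1, 1 vs 2] → B does not strictly dominate A (column Z: 1 ≤ 2)
  B vs C: [2 vs 3, 7 vs 3, 1 vs 4] → B does not strictly dominate C (column X: 2 ≤ 3)
  C vs A: [3 vs 1, 3 vs 1, 4 vs 2] → C strictly dominates A
  C vs B: [3 vs 2, 3 vs 7, 4 vs 1] → C does not strictly dominate B (column Y: 3 ≤ 7)
No single strategy strictly dominates all others → no strictly dominant strategy.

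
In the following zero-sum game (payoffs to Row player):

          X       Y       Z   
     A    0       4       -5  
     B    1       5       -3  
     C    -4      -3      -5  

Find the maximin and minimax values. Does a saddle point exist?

Maximin = -3, Minimax = -3, Saddle: True

Work:
Row minimums: [-5, -3, -5] → maximin = -3
Column maximums: [1, 5, -3] → minimax = -3
Saddle point exists! Game value = -3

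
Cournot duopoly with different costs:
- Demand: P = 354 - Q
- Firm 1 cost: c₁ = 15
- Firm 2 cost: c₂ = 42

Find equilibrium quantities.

q₁* = 122.0, q₂* = 95.0

Work:
Reaction: q₁ = (354 - 15 - q₂)/2
Reaction: q₂ = (354 - 42 - q₁)/2
Solve simultaneously:
q₁* = (354 - 2×15 + 42)/3 = 122.0
q₂* = (354 - 2×42 + 15)/3 = 95.0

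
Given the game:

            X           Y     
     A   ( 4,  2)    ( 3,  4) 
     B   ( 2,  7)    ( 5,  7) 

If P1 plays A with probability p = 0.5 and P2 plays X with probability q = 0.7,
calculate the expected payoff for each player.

E[P1] = 3.3, E[P2] = 4.8

Work:
E[P1] = p·q·π₁(A,X) + p·(1-q)·π₁(A,Y) + (1-p)·q·π₁(B,X) + (1-p)·(1-q)·π₁(B,Y)
= 0.5·0.7·4 + 0.5·0.3·3 + 0.5·0.7·2 + 0.5·0.3·5
= 3.3

E[P2] = 4.8 (similar calculation)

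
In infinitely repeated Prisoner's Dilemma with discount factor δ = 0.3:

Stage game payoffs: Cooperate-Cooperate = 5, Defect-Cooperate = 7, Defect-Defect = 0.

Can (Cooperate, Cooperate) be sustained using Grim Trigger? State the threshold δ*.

δ* = 0.2857; since δ = 0.3 ≥ 0.2857, cooperation can be sustained

Work:
For Grim Trigger:
Cooperate forever: 5/(1-δ)
Defect then punished: 7 + 0·δ/(1-δ)
Need: 5/(1-δ) ≥ 7 + 0·δ/(1-δ)
Solving: δ ≥ (T-R)/(T-P) = (7-5)/(7-0) = 0.2857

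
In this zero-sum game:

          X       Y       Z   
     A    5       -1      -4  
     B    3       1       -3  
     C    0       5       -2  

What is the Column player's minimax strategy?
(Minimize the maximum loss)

Column should play Z, value = -2

Work:
Column player minimizes Row's maximum payoff:
Column X: max payoff to Row = 5
Column Y: max payoff to Row = 5
Column Z: max payoff to Row = -2
Minimum is -2, achieved by column Z.
Minimax strategy: Z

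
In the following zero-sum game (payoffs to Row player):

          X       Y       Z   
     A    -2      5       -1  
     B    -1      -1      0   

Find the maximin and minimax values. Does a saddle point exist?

Maximin = -1, Minimax = -1, Saddle: True

Work:
Row minimums: [-2, -1] → maximin = -1
Column maximums: [-1, 5, 0] → minimax = -1
Saddle point exists! Game value = -1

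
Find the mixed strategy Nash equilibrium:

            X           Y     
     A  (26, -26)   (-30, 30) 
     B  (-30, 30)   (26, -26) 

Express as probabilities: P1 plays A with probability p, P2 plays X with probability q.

p = 0.5, q = 0.5

Work:
Find probabilities that make opponent indifferent:
P2 chooses q to make P1 indifferent between A and B
P1 chooses p to make P2 indifferent between X and Y
Mixed NE: P1 plays (A: 0.5, B: 0.5), P2 plays (X: 0.5, Y: 0.5)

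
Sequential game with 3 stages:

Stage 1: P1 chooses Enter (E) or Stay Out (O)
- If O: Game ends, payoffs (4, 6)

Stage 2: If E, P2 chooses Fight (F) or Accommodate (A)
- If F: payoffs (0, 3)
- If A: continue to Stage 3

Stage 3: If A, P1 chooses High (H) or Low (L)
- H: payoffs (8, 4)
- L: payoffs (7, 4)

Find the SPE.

SPE: (E, A, H); Outcome (8, 4)

Work:
Stage 3: P1 chooses H (8 vs 7)
Stage 2: P2: F->3, A->4 (anticipating H). Choose A
Stage 1: P1: O->4, E->8 (anticipating A, H). Choose E
SPE path: E -> A -> H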